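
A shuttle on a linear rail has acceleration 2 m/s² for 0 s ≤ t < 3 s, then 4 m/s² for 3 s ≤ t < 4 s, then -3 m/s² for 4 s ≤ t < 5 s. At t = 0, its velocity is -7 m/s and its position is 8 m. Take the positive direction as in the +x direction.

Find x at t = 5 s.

On each constant-a segment, Δv = aΔt and Δx = v₀Δt + ½aΔt²; chain segment to segment.
0–3 s: v starts -7 m/s; Δx = -7·3 + ½·2·3² = -12 m; v ends -1 m/s.
3–4 s: v starts -1 m/s; Δx = -1·1 + ½·4·1² = 1 m; v ends 3 m/s.
4–5 s: v starts 3 m/s; Δx = 3·1 + ½·-3·1² = 1.5 m; v ends 0 m/s.
x(5) = 8 + Σ Δx = -1.5 m.

-1.5 m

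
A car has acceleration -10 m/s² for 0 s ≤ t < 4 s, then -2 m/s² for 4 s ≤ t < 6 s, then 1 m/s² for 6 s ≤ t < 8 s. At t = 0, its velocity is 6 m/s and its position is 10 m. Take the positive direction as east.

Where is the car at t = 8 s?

-192 m

On each constant-a segment, Δv = aΔt and Δx = v₀Δt + ½aΔt²; chain segment to segment.
0–4 s: v starts 6 m/s; Δx = 6·4 + ½·-10·4² = -56 m; v ends -34 m/s.
4–6 s: v starts -34 m/s; Δx = -34·2 + ½·-2·2² = -72 m; v ends -38 m/s.
6–8 s: v starts -38 m/s; Δx = -38·2 + ½·1·2² = -74 m; v ends -36 m/s.
x(8) = 10 + Σ Δx = -192 m.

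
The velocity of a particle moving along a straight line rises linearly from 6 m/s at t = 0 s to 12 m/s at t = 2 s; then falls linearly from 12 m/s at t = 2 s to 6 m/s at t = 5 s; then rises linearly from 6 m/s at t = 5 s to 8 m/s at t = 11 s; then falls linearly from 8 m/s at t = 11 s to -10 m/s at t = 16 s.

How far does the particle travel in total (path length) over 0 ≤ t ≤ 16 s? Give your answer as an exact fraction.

Distance (not displacement) is the total path length: add the absolute areas under v-t.
0–2 s: |½(6 + 12)(2)| = 18 m
2–5 s: |½(12 + 6)(3)| = 27 m
5–11 s: |½(6 + 8)(6)| = 42 m
11–16 s: v = 0 at t = 119/9 s; triangle areas 80/9 + 125/9 = 205/9 m
Total distance = 988/9 m

988/9 m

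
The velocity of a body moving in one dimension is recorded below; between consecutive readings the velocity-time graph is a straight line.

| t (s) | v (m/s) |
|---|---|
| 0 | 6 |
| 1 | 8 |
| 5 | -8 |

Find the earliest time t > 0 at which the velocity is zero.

t = 3 s

v changes sign on 1–5 s (from 8 to -8); the graph is linear there, so v = 0 at t = 1 + (-8)·(5 − 1)/(-8 − 8) = 3 s.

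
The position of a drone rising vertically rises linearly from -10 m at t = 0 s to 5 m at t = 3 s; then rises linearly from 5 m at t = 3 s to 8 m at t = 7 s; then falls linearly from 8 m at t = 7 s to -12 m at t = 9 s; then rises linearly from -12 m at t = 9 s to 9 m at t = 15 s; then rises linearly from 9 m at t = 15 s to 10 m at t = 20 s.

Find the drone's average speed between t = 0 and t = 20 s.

Average speed = (total path length)/(elapsed time); on a piecewise-linear x-t graph the path length is Σ|Δx|.
0–3 s: |Δx| = |5 − -10| = 15 m
3–7 s: |Δx| = |8 − 5| = 3 m
7–9 s: |Δx| = |-12 − 8| = 20 m
9–15 s: |Δx| = |9 − -12| = 21 m
15–20 s: |Δx| = |10 − 9| = 1 m
Total path = 60 m; average speed = 60/20 = 3 m/s.

3 m/s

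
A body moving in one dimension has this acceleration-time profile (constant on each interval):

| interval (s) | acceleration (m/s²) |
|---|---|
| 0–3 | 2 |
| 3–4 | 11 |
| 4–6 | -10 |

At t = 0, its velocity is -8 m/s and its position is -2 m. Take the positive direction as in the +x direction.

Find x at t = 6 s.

-15.5 m

On each constant-a segment, Δv = aΔt and Δx = v₀Δt + ½aΔt²; chain segment to segment.
0–3 s: v starts -8 m/s; Δx = -8·3 + ½·2·3² = -15 m; v ends -2 m/s.
3–4 s: v starts -2 m/s; Δx = -2·1 + ½·11·1² = 3.5 m; v ends 9 m/s.
4–6 s: v starts 9 m/s; Δx = 9·2 + ½·-10·2² = -2 m; v ends -11 m/s.
x(6) = -2 + Σ Δx = -15.5 m.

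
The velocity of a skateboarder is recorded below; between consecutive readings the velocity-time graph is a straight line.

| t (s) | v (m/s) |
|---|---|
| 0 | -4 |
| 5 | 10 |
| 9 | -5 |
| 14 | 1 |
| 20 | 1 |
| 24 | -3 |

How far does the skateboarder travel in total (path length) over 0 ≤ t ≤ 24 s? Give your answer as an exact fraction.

829/14 m

Distance (not displacement) is the total path length: add the absolute areas under v-t.
0–5 s: v = 0 at t = 10/7 s; triangle areas 20/7 + 125/7 = 145/7 m
5–9 s: v = 0 at t = 23/3 s; triangle areas 40/3 + 10/3 = 50/3 m
9–14 s: v = 0 at t = 79/6 s; triangle areas 125/12 + 5/12 = 65/6 m
14–20 s: |1| × 6 = 6 m
20–24 s: v = 0 at t = 21 s; triangle areas 0.5 + 4.5 = 5 m
Total distance = 829/14 m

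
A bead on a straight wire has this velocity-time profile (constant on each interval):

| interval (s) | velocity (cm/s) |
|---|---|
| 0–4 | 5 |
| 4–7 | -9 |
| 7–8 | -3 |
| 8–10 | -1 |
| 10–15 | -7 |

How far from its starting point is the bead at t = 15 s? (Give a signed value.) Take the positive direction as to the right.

Net displacement equals the area under the velocity-time graph (areas below the axis count negative).
0–4 s: 5 × 4 = 20 cm
4–7 s: -9 × 3 = -27 cm
7–8 s: -3 × 1 = -3 cm
8–10 s: -1 × 2 = -2 cm
10–15 s: -7 × 5 = -35 cm
Net displacement = -47 cm

-47 cm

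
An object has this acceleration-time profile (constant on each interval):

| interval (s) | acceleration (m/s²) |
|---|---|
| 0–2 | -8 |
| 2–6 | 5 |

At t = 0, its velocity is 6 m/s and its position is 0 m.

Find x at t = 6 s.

On each constant-a segment, Δv = aΔt and Δx = v₀Δt + ½aΔt²; chain segment to segment.
0–2 s: v starts 6 m/s; Δx = 6·2 + ½·-8·2² = -4 m; v ends -10 m/s.
2–6 s: v starts -10 m/s; Δx = -10·4 + ½·5·4² = 0 m; v ends 10 m/s.
x(6) = 0 + Σ Δx = -4 m.

-4 m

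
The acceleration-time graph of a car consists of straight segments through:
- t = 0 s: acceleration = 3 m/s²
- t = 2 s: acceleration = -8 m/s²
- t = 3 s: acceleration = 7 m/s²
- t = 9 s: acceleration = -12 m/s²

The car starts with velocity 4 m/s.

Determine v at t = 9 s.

Δv equals the area under the a-t graph; then v = v₀ + Δv.
0–2 s: ½(3 + -8)(2) = -5 m/s
2–3 s: ½(-8 + 7)(1) = -0.5 m/s
3–9 s: ½(7 + -12)(6) = -15 m/s
Δv = -20.5 m/s, so v(9) = 4 + (-20.5) = -16.5 m/s.

-16.5 m/s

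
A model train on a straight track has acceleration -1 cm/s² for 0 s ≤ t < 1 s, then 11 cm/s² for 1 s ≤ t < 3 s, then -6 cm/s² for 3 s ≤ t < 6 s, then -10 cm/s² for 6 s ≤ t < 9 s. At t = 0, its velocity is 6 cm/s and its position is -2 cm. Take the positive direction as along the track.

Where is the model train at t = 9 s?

71.5 cm

On each constant-a segment, Δv = aΔt and Δx = v₀Δt + ½aΔt²; chain segment to segment.
0–1 s: v starts 6 cm/s; Δx = 6·1 + ½·-1·1² = 5.5 cm; v ends 5 cm/s.
1–3 s: v starts 5 cm/s; Δx = 5·2 + ½·11·2² = 32 cm; v ends 27 cm/s.
3–6 s: v starts 27 cm/s; Δx = 27·3 + ½·-6·3² = 54 cm; v ends 9 cm/s.
6–9 s: v starts 9 cm/s; Δx = 9·3 + ½·-10·3² = -18 cm; v ends -21 cm/s.
x(9) = -2 + Σ Δx = 71.5 cm.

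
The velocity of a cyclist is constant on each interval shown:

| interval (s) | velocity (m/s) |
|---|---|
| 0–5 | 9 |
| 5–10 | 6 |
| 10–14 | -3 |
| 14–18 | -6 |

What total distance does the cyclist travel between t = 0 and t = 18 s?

Distance (not displacement) is the total path length: add the absolute areas under v-t.
0–5 s: |9| × 5 = 45 m
5–10 s: |6| × 5 = 30 m
10–14 s: |-3| × 4 = 12 m
14–18 s: |-6| × 4 = 24 m
Total distance = 111 m

111 m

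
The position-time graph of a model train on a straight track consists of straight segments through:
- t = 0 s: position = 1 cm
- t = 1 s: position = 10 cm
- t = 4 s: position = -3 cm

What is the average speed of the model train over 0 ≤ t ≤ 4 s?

Average speed = (total path length)/(elapsed time); on a piecewise-linear x-t graph the path length is Σ|Δx|.
0–1 s: |Δx| = |10 − 1| = 9 cm
1–4 s: |Δx| = |-3 − 10| = 13 cm
Total path = 22 cm; average speed = 22/4 = 5.5 cm/s.

5.5 cm/s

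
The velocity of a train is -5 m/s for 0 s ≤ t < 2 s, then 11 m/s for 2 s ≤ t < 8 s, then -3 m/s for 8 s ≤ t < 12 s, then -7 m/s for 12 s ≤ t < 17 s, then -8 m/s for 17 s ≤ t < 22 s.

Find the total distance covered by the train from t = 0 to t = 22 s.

Distance (not displacement) is the total path length: add the absolute areas under v-t.
0–2 s: |-5| × 2 = 10 m
2–8 s: |11| × 6 = 66 m
8–12 s: |-3| × 4 = 12 m
12–17 s: |-7| × 5 = 35 m
17–22 s: |-8| × 5 = 40 m
Total distance = 163 m

163 m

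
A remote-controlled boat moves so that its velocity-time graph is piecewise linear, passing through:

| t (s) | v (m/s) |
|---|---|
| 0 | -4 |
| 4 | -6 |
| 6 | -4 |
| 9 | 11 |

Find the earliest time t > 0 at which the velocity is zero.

v changes sign on 6–9 s (from -4 to 11); the graph is linear there, so v = 0 at t = 6 + (4)·(9 − 6)/(11 − -4) = 6.8 s.

t = 6.8 s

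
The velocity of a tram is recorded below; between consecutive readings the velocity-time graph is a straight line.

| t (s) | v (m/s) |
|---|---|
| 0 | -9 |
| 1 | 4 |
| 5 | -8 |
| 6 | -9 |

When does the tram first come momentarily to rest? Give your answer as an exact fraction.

t = 9/13 s

v changes sign on 0–1 s (from -9 to 4); the graph is linear there, so v = 0 at t = 0 + (9)·(1 − 0)/(4 − -9) = 9/13 s.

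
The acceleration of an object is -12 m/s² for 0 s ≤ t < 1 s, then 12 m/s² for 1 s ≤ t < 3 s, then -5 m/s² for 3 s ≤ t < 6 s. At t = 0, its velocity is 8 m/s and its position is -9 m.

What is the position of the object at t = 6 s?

On each constant-a segment, Δv = aΔt and Δx = v₀Δt + ½aΔt²; chain segment to segment.
0–1 s: v starts 8 m/s; Δx = 8·1 + ½·-12·1² = 2 m; v ends -4 m/s.
1–3 s: v starts -4 m/s; Δx = -4·2 + ½·12·2² = 16 m; v ends 20 m/s.
3–6 s: v starts 20 m/s; Δx = 20·3 + ½·-5·3² = 37.5 m; v ends 5 m/s.
x(6) = -9 + Σ Δx = 46.5 m.

46.5 m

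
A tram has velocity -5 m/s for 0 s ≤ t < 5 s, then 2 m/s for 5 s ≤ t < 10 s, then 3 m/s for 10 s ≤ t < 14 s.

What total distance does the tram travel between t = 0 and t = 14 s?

Distance (not displacement) is the total path length: add the absolute areas under v-t.
0–5 s: |-5| × 5 = 25 m
5–10 s: |2| × 5 = 10 m
10–14 s: |3| × 4 = 12 m
Total distance = 47 m

47 m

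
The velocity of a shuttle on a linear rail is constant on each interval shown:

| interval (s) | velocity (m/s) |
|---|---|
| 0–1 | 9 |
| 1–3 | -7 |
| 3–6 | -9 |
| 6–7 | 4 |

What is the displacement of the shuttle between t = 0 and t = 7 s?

-28 m

Displacement is the signed area under the v-t curve.
0–1 s: 9 × 1 = 9 m
1–3 s: -7 × 2 = -14 m
3–6 s: -9 × 3 = -27 m
6–7 s: 4 × 1 = 4 m
Net displacement = -28 m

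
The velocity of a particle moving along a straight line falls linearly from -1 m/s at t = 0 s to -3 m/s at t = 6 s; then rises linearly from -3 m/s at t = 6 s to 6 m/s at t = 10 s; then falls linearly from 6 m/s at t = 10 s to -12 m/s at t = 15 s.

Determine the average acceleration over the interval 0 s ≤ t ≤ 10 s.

Average acceleration = Δv/Δt = (6 − -1)/(10 − 0) = 0.7 m/s².

0.7 m/s²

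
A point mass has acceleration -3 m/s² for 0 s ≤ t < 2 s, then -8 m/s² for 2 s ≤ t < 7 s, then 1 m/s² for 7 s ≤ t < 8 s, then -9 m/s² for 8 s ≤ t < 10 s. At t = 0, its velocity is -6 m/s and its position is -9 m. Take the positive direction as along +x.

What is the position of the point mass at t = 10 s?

-358.5 m

On each constant-a segment, Δv = aΔt and Δx = v₀Δt + ½aΔt²; chain segment to segment.
0–2 s: v starts -6 m/s; Δx = -6·2 + ½·-3·2² = -18 m; v ends -12 m/s.
2–7 s: v starts -12 m/s; Δx = -12·5 + ½·-8·5² = -160 m; v ends -52 m/s.
7–8 s: v starts -52 m/s; Δx = -52·1 + ½·1·1² = -51.5 m; v ends -51 m/s.
8–10 s: v starts -51 m/s; Δx = -51·2 + ½·-9·2² = -120 m; v ends -69 m/s.
x(10) = -9 + Σ Δx = -358.5 m.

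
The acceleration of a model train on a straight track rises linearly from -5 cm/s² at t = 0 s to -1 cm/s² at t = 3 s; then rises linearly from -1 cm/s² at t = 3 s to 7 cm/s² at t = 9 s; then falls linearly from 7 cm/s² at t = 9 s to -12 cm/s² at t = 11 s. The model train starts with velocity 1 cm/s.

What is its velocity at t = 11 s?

Δv equals the area under the a-t graph; then v = v₀ + Δv.
0–3 s: ½(-5 + -1)(3) = -9 cm/s
3–9 s: ½(-1 + 7)(6) = 18 cm/s
9–11 s: ½(7 + -12)(2) = -5 cm/s
Δv = 4 cm/s, so v(11) = 1 + (4) = 5 cm/s.

5 cm/s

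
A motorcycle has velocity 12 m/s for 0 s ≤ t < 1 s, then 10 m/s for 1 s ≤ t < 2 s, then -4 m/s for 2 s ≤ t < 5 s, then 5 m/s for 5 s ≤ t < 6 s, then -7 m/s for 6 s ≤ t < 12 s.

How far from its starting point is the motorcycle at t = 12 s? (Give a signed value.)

-27 m

Displacement is the signed area under the v-t curve.
0–1 s: 12 × 1 = 12 m
1–2 s: 10 × 1 = 10 m
2–5 s: -4 × 3 = -12 m
5–6 s: 5 × 1 = 5 m
6–12 s: -7 × 6 = -42 m
Net displacement = -27 m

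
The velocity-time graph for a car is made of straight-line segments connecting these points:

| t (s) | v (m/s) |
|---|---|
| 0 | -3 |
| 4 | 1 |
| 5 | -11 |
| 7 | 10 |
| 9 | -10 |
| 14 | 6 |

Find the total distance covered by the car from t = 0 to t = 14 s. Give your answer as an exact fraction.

363/7 m

Total distance travelled is ∫|v| dt — sum the magnitudes of each area piece.
0–4 s: v = 0 at t = 3 s; triangle areas 4.5 + 0.5 = 5 m
4–5 s: v = 0 at t = 49/12 s; triangle areas 1/24 + 121/24 = 61/12 m
5–7 s: v = 0 at t = 127/21 s; triangle areas 121/21 + 100/21 = 221/21 m
7–9 s: v = 0 at t = 8 s; triangle areas 5 + 5 = 10 m
9–14 s: v = 0 at t = 12.125 s; triangle areas 15.625 + 5.625 = 21.25 m
Total distance = 363/7 m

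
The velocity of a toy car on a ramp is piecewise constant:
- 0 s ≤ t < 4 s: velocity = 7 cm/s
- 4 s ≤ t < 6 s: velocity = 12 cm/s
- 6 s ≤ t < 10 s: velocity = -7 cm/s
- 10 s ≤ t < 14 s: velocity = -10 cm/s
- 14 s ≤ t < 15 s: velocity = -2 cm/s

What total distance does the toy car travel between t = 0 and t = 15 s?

Distance (not displacement) is the total path length: add the absolute areas under v-t.
0–4 s: |7| × 4 = 28 cm
4–6 s: |12| × 2 = 24 cm
6–10 s: |-7| × 4 = 28 cm
10–14 s: |-10| × 4 = 40 cm
14–15 s: |-2| × 1 = 2 cm
Total distance = 122 cm

122 cm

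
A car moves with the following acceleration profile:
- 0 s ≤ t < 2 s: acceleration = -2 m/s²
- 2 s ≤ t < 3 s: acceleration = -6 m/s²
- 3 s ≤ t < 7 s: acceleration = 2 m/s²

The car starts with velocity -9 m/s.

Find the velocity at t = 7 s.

-11 m/s

Δv equals the area under the a-t graph; then v = v₀ + Δv.
0–2 s: -2 × 2 = -4 m/s
2–3 s: -6 × 1 = -6 m/s
3–7 s: 2 × 4 = 8 m/s
Δv = -2 m/s, so v(7) = -9 + (-2) = -11 m/s.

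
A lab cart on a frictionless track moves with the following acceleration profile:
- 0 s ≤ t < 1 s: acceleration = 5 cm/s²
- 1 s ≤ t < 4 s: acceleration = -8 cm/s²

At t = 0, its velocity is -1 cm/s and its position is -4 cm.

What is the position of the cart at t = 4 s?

-26.5 cm

On each constant-a segment, Δv = aΔt and Δx = v₀Δt + ½aΔt²; chain segment to segment.
0–1 s: v starts -1 cm/s; Δx = -1·1 + ½·5·1² = 1.5 cm; v ends 4 cm/s.
1–4 s: v starts 4 cm/s; Δx = 4·3 + ½·-8·3² = -24 cm; v ends -20 cm/s.
x(4) = -4 + Σ Δx = -26.5 cm.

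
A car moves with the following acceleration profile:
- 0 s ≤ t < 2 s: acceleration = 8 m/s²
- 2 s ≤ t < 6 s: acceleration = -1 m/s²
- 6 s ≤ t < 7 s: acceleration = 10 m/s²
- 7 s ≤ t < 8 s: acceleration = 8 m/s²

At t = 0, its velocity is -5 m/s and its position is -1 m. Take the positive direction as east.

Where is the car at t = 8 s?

74 m

On each constant-a segment, Δv = aΔt and Δx = v₀Δt + ½aΔt²; chain segment to segment.
0–2 s: v starts -5 m/s; Δx = -5·2 + ½·8·2² = 6 m; v ends 11 m/s.
2–6 s: v starts 11 m/s; Δx = 11·4 + ½·-1·4² = 36 m; v ends 7 m/s.
6–7 s: v starts 7 m/s; Δx = 7·1 + ½·10·1² = 12 m; v ends 17 m/s.
7–8 s: v starts 17 m/s; Δx = 17·1 + ½·8·1² = 21 m; v ends 25 m/s.
x(8) = -1 + Σ Δx = 74 m.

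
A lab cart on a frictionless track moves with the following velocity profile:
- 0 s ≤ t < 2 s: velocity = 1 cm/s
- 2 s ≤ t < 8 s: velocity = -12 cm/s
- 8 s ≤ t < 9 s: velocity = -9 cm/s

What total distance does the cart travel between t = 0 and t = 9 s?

Distance (not displacement) is the total path length: add the absolute areas under v-t.
0–2 s: |1| × 2 = 2 cm
2–8 s: |-12| × 6 = 72 cm
8–9 s: |-9| × 1 = 9 cm
Total distance = 83 cm

83 cm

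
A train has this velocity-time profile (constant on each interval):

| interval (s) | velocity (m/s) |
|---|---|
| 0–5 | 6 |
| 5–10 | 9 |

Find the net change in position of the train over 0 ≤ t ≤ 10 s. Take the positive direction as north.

75 m

Displacement is the signed area under the v-t curve.
0–5 s: 6 × 5 = 30 m
5–10 s: 9 × 5 = 45 m
Net displacement = 75 m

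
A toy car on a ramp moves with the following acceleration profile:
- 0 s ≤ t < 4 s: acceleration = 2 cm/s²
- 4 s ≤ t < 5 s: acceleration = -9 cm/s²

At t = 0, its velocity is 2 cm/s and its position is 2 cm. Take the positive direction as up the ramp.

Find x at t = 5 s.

31.5 cm

On each constant-a segment, Δv = aΔt and Δx = v₀Δt + ½aΔt²; chain segment to segment.
0–4 s: v starts 2 cm/s; Δx = 2·4 + ½·2·4² = 24 cm; v ends 10 cm/s.
4–5 s: v starts 10 cm/s; Δx = 10·1 + ½·-9·1² = 5.5 cm; v ends 1 cm/s.
x(5) = 2 + Σ Δx = 31.5 cm.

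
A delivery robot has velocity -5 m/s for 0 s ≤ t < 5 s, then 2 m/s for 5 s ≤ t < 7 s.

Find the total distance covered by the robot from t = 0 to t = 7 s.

29 m

Total distance travelled is ∫|v| dt — sum the magnitudes of each area piece.
0–5 s: |-5| × 5 = 25 m
5–7 s: |2| × 2 = 4 m
Total distance = 29 m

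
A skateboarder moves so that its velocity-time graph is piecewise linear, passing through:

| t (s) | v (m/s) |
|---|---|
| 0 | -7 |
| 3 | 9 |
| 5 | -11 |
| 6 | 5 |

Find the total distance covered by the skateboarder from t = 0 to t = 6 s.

Total distance travelled is ∫|v| dt — sum the magnitudes of each area piece.
0–3 s: v = 0 at t = 1.3125 s; triangle areas 4.59375 + 7.59375 = 12.1875 m
3–5 s: v = 0 at t = 3.9 s; triangle areas 4.05 + 6.05 = 10.1 m
5–6 s: v = 0 at t = 5.6875 s; triangle areas 3.78125 + 0.78125 = 4.5625 m
Total distance = 26.85 m

26.85 m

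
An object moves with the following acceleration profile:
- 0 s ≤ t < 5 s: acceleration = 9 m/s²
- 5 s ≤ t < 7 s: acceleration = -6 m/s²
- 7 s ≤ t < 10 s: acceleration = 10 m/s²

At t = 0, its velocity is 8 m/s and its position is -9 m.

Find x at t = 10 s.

405.5 m

On each constant-a segment, Δv = aΔt and Δx = v₀Δt + ½aΔt²; chain segment to segment.
0–5 s: v starts 8 m/s; Δx = 8·5 + ½·9·5² = 152.5 m; v ends 53 m/s.
5–7 s: v starts 53 m/s; Δx = 53·2 + ½·-6·2² = 94 m; v ends 41 m/s.
7–10 s: v starts 41 m/s; Δx = 41·3 + ½·10·3² = 168 m; v ends 71 m/s.
x(10) = -9 + Σ Δx = 405.5 m.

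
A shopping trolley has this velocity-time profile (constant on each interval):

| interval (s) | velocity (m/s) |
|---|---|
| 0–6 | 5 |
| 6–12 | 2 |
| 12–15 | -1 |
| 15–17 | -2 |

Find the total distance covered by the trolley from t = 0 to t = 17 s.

49 m

Total distance travelled is ∫|v| dt — sum the magnitudes of each area piece.
0–6 s: |5| × 6 = 30 m
6–12 s: |2| × 6 = 12 m
12–15 s: |-1| × 3 = 3 m
15–17 s: |-2| × 2 = 4 m
Total distance = 49 m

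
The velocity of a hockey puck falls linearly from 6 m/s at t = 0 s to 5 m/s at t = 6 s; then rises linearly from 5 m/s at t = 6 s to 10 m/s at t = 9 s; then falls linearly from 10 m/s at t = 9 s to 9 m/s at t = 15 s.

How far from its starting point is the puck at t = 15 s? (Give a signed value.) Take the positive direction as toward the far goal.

112.5 m

Net displacement equals the area under the velocity-time graph (areas below the axis count negative).
0–6 s: ½(6 + 5)(6) = 33 m
6–9 s: ½(5 + 10)(3) = 22.5 m
9–15 s: ½(10 + 9)(6) = 57 m
Net displacement = 112.5 m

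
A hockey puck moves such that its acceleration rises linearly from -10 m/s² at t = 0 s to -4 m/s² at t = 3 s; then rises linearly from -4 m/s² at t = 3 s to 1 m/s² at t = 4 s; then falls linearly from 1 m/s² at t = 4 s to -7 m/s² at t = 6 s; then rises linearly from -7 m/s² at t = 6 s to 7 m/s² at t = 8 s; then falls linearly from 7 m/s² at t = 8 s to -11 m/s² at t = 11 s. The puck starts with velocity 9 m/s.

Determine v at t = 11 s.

-25.5 m/s

Δv equals the area under the a-t graph; then v = v₀ + Δv.
0–3 s: ½(-10 + -4)(3) = -21 m/s
3–4 s: ½(-4 + 1)(1) = -1.5 m/s
4–6 s: ½(1 + -7)(2) = -6 m/s
6–8 s: ½(-7 + 7)(2) = 0 m/s
8–11 s: ½(7 + -11)(3) = -6 m/s
Δv = -34.5 m/s, so v(11) = 9 + (-34.5) = -25.5 m/s.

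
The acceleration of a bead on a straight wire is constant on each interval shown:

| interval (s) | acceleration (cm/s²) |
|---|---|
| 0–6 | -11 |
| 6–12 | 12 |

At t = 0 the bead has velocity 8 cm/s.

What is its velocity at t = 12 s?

14 cm/s

Δv equals the area under the a-t graph; then v = v₀ + Δv.
0–6 s: -11 × 6 = -66 cm/s
6–12 s: 12 × 6 = 72 cm/s
Δv = 6 cm/s, so v(12) = 8 + (6) = 14 cm/s.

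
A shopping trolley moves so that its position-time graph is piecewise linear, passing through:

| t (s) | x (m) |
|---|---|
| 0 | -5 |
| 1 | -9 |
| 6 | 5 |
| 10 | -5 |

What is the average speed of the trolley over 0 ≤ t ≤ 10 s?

2.8 m/s

Average speed = (total path length)/(elapsed time); on a piecewise-linear x-t graph the path length is Σ|Δx|.
0–1 s: |Δx| = |-9 − -5| = 4 m
1–6 s: |Δx| = |5 − -9| = 14 m
6–10 s: |Δx| = |-5 − 5| = 10 m
Total path = 28 m; average speed = 28/10 = 2.8 m/s.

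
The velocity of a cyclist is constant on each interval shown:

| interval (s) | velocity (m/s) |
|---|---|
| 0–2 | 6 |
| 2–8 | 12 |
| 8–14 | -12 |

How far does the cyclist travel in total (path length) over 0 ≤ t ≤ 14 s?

Total distance travelled is ∫|v| dt — sum the magnitudes of each area piece.
0–2 s: |6| × 2 = 12 m
2–8 s: |12| × 6 = 72 m
8–14 s: |-12| × 6 = 72 m
Total distance = 156 m

156 m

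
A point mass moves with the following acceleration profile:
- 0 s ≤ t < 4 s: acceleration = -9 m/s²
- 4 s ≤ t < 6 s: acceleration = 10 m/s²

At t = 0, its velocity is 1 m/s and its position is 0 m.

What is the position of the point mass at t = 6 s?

-118 m

On each constant-a segment, Δv = aΔt and Δx = v₀Δt + ½aΔt²; chain segment to segment.
0–4 s: v starts 1 m/s; Δx = 1·4 + ½·-9·4² = -68 m; v ends -35 m/s.
4–6 s: v starts -35 m/s; Δx = -35·2 + ½·10·2² = -50 m; v ends -15 m/s.
x(6) = 0 + Σ Δx = -118 m.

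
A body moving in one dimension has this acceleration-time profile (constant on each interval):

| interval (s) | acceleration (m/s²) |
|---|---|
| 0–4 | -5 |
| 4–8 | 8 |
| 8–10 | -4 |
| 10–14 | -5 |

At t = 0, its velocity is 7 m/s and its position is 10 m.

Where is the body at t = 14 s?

On each constant-a segment, Δv = aΔt and Δx = v₀Δt + ½aΔt²; chain segment to segment.
0–4 s: v starts 7 m/s; Δx = 7·4 + ½·-5·4² = -12 m; v ends -13 m/s.
4–8 s: v starts -13 m/s; Δx = -13·4 + ½·8·4² = 12 m; v ends 19 m/s.
8–10 s: v starts 19 m/s; Δx = 19·2 + ½·-4·2² = 30 m; v ends 11 m/s.
10–14 s: v starts 11 m/s; Δx = 11·4 + ½·-5·4² = 4 m; v ends -9 m/s.
x(14) = 10 + Σ Δx = 44 m.

44 m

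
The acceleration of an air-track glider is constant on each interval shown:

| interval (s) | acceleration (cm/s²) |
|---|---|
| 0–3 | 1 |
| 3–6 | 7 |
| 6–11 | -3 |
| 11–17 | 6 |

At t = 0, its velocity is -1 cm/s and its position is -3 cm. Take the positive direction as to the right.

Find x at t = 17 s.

269.5 cm

On each constant-a segment, Δv = aΔt and Δx = v₀Δt + ½aΔt²; chain segment to segment.
0–3 s: v starts -1 cm/s; Δx = -1·3 + ½·1·3² = 1.5 cm; v ends 2 cm/s.
3–6 s: v starts 2 cm/s; Δx = 2·3 + ½·7·3² = 37.5 cm; v ends 23 cm/s.
6–11 s: v starts 23 cm/s; Δx = 23·5 + ½·-3·5² = 77.5 cm; v ends 8 cm/s.
11–17 s: v starts 8 cm/s; Δx = 8·6 + ½·6·6² = 156 cm; v ends 44 cm/s.
x(17) = -3 + Σ Δx = 269.5 cm.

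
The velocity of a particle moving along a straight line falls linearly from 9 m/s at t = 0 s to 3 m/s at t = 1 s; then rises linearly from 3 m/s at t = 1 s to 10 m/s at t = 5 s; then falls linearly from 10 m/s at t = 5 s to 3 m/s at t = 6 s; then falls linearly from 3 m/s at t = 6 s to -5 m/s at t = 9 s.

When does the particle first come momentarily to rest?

v changes sign on 6–9 s (from 3 to -5); the graph is linear there, so v = 0 at t = 6 + (-3)·(9 − 6)/(-5 − 3) = 7.125 s.

t = 7.125 s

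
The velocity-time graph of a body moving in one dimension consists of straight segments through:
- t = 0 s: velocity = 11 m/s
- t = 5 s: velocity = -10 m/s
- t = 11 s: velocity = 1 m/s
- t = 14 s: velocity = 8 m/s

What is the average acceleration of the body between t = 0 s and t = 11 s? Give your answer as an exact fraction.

-10/11 m/s²

Average acceleration = Δv/Δt = (1 − 11)/(11 − 0) = -10/11 m/s².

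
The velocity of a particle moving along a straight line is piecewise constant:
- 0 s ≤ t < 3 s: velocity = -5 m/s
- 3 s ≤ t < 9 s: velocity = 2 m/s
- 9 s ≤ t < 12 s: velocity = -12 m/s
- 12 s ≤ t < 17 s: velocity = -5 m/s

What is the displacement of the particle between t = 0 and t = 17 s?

Net displacement equals the area under the velocity-time graph (areas below the axis count negative).
0–3 s: -5 × 3 = -15 m
3–9 s: 2 × 6 = 12 m
9–12 s: -12 × 3 = -36 m
12–17 s: -5 × 5 = -25 m
Net displacement = -64 m

-64 m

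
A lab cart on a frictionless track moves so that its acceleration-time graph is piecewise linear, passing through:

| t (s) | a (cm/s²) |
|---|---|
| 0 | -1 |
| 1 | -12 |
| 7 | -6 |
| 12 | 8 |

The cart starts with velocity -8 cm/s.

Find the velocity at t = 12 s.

-63.5 cm/s

Δv equals the area under the a-t graph; then v = v₀ + Δv.
0–1 s: ½(-1 + -12)(1) = -6.5 cm/s
1–7 s: ½(-12 + -6)(6) = -54 cm/s
7–12 s: ½(-6 + 8)(5) = 5 cm/s
Δv = -55.5 cm/s, so v(12) = -8 + (-55.5) = -63.5 cm/s.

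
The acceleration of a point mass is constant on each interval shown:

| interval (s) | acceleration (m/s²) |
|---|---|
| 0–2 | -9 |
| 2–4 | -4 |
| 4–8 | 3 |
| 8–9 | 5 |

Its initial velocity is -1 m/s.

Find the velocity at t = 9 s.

Δv equals the area under the a-t graph; then v = v₀ + Δv.
0–2 s: -9 × 2 = -18 m/s
2–4 s: -4 × 2 = -8 m/s
4–8 s: 3 × 4 = 12 m/s
8–9 s: 5 × 1 = 5 m/s
Δv = -9 m/s, so v(9) = -1 + (-9) = -10 m/s.

-10 m/s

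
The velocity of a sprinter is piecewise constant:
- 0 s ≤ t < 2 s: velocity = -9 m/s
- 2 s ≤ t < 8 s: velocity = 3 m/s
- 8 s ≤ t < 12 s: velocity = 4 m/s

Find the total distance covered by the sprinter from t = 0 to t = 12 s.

Distance (not displacement) is the total path length: add the absolute areas under v-t.
0–2 s: |-9| × 2 = 18 m
2–8 s: |3| × 6 = 18 m
8–12 s: |4| × 4 = 16 m
Total distance = 52 m

52 m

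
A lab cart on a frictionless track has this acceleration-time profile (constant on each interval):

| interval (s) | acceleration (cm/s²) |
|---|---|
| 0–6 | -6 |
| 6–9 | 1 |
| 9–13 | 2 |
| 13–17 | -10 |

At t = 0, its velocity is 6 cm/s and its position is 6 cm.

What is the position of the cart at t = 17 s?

-399.5 cm

On each constant-a segment, Δv = aΔt and Δx = v₀Δt + ½aΔt²; chain segment to segment.
0–6 s: v starts 6 cm/s; Δx = 6·6 + ½·-6·6² = -72 cm; v ends -30 cm/s.
6–9 s: v starts -30 cm/s; Δx = -30·3 + ½·1·3² = -85.5 cm; v ends -27 cm/s.
9–13 s: v starts -27 cm/s; Δx = -27·4 + ½·2·4² = -92 cm; v ends -19 cm/s.
13–17 s: v starts -19 cm/s; Δx = -19·4 + ½·-10·4² = -156 cm; v ends -59 cm/s.
x(17) = 6 + Σ Δx = -399.5 cm.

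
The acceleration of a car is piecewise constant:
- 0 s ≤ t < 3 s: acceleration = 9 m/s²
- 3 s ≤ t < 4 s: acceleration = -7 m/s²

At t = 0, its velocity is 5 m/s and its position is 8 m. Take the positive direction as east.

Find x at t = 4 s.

On each constant-a segment, Δv = aΔt and Δx = v₀Δt + ½aΔt²; chain segment to segment.
0–3 s: v starts 5 m/s; Δx = 5·3 + ½·9·3² = 55.5 m; v ends 32 m/s.
3–4 s: v starts 32 m/s; Δx = 32·1 + ½·-7·1² = 28.5 m; v ends 25 m/s.
x(4) = 8 + Σ Δx = 92 m.

92 m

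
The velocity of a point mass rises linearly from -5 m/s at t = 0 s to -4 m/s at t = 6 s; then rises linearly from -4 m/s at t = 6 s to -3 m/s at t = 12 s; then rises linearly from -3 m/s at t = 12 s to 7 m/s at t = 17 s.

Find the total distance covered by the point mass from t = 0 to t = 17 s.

Distance (not displacement) is the total path length: add the absolute areas under v-t.
0–6 s: |½(-5 + -4)(6)| = 27 m
6–12 s: |½(-4 + -3)(6)| = 21 m
12–17 s: v = 0 at t = 13.5 s; triangle areas 2.25 + 12.25 = 14.5 m
Total distance = 62.5 m

62.5 m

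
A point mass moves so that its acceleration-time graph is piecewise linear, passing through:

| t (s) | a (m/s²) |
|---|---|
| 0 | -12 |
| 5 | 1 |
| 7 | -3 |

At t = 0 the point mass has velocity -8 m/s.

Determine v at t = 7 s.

-37.5 m/s

Δv equals the area under the a-t graph; then v = v₀ + Δv.
0–5 s: ½(-12 + 1)(5) = -27.5 m/s
5–7 s: ½(1 + -3)(2) = -2 m/s
Δv = -29.5 m/s, so v(7) = -8 + (-29.5) = -37.5 m/s.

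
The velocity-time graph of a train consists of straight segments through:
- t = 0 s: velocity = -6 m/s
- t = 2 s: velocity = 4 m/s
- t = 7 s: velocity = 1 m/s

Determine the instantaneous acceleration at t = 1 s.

5 m/s²

Acceleration is the slope of the v-t graph on 0–2 s: (4 − -6)/(2 − 0) = 5 m/s².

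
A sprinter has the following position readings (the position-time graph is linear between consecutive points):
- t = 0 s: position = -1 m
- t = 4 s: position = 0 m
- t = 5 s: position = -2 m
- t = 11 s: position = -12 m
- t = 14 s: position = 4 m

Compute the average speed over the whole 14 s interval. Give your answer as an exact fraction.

29/14 m/s

Average speed = (total path length)/(elapsed time); on a piecewise-linear x-t graph the path length is Σ|Δx|.
0–4 s: |Δx| = |0 − -1| = 1 m
4–5 s: |Δx| = |-2 − 0| = 2 m
5–11 s: |Δx| = |-12 − -2| = 10 m
11–14 s: |Δx| = |4 − -12| = 16 m
Total path = 29 m; average speed = 29/14 = 29/14 m/s.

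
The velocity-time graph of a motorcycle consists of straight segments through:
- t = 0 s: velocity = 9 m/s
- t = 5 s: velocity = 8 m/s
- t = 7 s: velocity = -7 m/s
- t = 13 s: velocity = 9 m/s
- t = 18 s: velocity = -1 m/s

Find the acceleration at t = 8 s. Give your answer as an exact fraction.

8/3 m/s²

Acceleration is the slope of the v-t graph on 7–13 s: (9 − -7)/(13 − 7) = 8/3 m/s².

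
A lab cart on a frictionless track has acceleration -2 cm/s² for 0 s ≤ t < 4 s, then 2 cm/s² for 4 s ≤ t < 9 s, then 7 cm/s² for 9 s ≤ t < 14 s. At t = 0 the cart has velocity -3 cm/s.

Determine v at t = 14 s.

34 cm/s

Δv equals the area under the a-t graph; then v = v₀ + Δv.
0–4 s: -2 × 4 = -8 cm/s
4–9 s: 2 × 5 = 10 cm/s
9–14 s: 7 × 5 = 35 cm/s
Δv = 37 cm/s, so v(14) = -3 + (37) = 34 cm/s.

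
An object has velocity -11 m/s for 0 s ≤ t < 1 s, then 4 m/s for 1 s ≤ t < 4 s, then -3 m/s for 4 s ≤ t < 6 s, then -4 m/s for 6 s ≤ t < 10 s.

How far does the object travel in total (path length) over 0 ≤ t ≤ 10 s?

45 m

Total distance travelled is ∫|v| dt — sum the magnitudes of each area piece.
0–1 s: |-11| × 1 = 11 m
1–4 s: |4| × 3 = 12 m
4–6 s: |-3| × 2 = 6 m
6–10 s: |-4| × 4 = 16 m
Total distance = 45 m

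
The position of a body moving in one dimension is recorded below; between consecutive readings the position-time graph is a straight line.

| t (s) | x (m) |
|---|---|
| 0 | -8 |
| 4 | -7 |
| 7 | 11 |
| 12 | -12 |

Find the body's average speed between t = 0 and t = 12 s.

3.5 m/s

Average speed = (total path length)/(elapsed time); on a piecewise-linear x-t graph the path length is Σ|Δx|.
0–4 s: |Δx| = |-7 − -8| = 1 m
4–7 s: |Δx| = |11 − -7| = 18 m
7–12 s: |Δx| = |-12 − 11| = 23 m
Total path = 42 m; average speed = 42/12 = 3.5 m/s.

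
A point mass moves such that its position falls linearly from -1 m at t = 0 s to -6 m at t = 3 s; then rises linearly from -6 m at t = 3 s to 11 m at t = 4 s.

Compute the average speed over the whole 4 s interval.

Average speed = (total path length)/(elapsed time); on a piecewise-linear x-t graph the path length is Σ|Δx|.
0–3 s: |Δx| = |-6 − -1| = 5 m
3–4 s: |Δx| = |11 − -6| = 17 m
Total path = 22 m; average speed = 22/4 = 5.5 m/s.

5.5 m/s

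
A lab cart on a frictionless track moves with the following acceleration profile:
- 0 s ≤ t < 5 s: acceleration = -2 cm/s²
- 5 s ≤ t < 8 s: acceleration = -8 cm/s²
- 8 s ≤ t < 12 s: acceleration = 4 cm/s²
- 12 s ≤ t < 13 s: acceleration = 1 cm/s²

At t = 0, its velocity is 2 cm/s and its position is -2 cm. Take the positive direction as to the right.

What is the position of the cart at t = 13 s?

On each constant-a segment, Δv = aΔt and Δx = v₀Δt + ½aΔt²; chain segment to segment.
0–5 s: v starts 2 cm/s; Δx = 2·5 + ½·-2·5² = -15 cm; v ends -8 cm/s.
5–8 s: v starts -8 cm/s; Δx = -8·3 + ½·-8·3² = -60 cm; v ends -32 cm/s.
8–12 s: v starts -32 cm/s; Δx = -32·4 + ½·4·4² = -96 cm; v ends -16 cm/s.
12–13 s: v starts -16 cm/s; Δx = -16·1 + ½·1·1² = -15.5 cm; v ends -15 cm/s.
x(13) = -2 + Σ Δx = -188.5 cm.

-188.5 cm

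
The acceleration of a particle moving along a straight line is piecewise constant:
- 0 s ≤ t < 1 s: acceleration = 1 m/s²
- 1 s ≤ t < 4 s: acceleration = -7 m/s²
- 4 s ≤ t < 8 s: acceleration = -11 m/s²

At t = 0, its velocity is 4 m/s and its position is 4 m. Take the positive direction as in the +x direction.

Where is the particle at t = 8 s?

-160 m

On each constant-a segment, Δv = aΔt and Δx = v₀Δt + ½aΔt²; chain segment to segment.
0–1 s: v starts 4 m/s; Δx = 4·1 + ½·1·1² = 4.5 m; v ends 5 m/s.
1–4 s: v starts 5 m/s; Δx = 5·3 + ½·-7·3² = -16.5 m; v ends -16 m/s.
4–8 s: v starts -16 m/s; Δx = -16·4 + ½·-11·4² = -152 m; v ends -60 m/s.
x(8) = 4 + Σ Δx = -160 m.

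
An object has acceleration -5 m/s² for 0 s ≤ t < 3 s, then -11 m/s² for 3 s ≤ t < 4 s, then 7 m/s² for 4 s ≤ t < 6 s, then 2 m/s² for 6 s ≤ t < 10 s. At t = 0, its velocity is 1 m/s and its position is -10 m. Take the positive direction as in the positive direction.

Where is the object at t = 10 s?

On each constant-a segment, Δv = aΔt and Δx = v₀Δt + ½aΔt²; chain segment to segment.
0–3 s: v starts 1 m/s; Δx = 1·3 + ½·-5·3² = -19.5 m; v ends -14 m/s.
3–4 s: v starts -14 m/s; Δx = -14·1 + ½·-11·1² = -19.5 m; v ends -25 m/s.
4–6 s: v starts -25 m/s; Δx = -25·2 + ½·7·2² = -36 m; v ends -11 m/s.
6–10 s: v starts -11 m/s; Δx = -11·4 + ½·2·4² = -28 m; v ends -3 m/s.
x(10) = -10 + Σ Δx = -113 m.

-113 m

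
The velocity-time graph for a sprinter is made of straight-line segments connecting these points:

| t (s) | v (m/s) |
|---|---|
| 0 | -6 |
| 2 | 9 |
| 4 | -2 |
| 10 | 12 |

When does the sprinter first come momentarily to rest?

t = 0.8 s

v changes sign on 0–2 s (from -6 to 9); the graph is linear there, so v = 0 at t = 0 + (6)·(2 − 0)/(9 − -6) = 0.8 s.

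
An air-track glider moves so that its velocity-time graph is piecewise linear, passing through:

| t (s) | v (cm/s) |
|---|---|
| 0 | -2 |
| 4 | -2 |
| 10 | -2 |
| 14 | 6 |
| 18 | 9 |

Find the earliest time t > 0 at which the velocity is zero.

v changes sign on 10–14 s (from -2 to 6); the graph is linear there, so v = 0 at t = 10 + (2)·(14 − 10)/(6 − -2) = 11 s.

t = 11 s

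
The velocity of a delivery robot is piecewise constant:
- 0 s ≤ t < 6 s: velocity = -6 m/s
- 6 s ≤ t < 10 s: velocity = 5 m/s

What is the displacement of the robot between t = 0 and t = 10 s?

-16 m

Displacement is the signed area under the v-t curve.
0–6 s: -6 × 6 = -36 m
6–10 s: 5 × 4 = 20 m
Net displacement = -16 m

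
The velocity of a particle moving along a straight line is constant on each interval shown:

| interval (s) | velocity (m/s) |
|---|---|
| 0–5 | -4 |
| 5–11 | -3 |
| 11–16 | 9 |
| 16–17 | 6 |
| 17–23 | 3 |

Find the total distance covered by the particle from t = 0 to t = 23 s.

107 m

Distance (not displacement) is the total path length: add the absolute areas under v-t.
0–5 s: |-4| × 5 = 20 m
5–11 s: |-3| × 6 = 18 m
11–16 s: |9| × 5 = 45 m
16–17 s: |6| × 1 = 6 m
17–23 s: |3| × 6 = 18 m
Total distance = 107 m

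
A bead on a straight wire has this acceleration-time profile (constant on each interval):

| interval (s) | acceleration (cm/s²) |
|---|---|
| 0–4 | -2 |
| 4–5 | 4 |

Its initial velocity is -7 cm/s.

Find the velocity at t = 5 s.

Δv equals the area under the a-t graph; then v = v₀ + Δv.
0–4 s: -2 × 4 = -8 cm/s
4–5 s: 4 × 1 = 4 cm/s
Δv = -4 cm/s, so v(5) = -7 + (-4) = -11 cm/s.

-11 cm/s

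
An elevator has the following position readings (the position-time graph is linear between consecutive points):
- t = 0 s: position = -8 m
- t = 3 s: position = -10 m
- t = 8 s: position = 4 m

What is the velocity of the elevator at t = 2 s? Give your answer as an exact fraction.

-2/3 m/s

Velocity is the slope of the x-t graph on 0–3 s: (-10 − -8)/(3 − 0) = -2/3 m/s.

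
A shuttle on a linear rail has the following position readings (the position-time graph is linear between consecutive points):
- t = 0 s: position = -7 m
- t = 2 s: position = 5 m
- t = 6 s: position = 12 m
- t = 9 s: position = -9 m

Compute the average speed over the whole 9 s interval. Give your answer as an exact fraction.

40/9 m/s

Average speed = (total path length)/(elapsed time); on a piecewise-linear x-t graph the path length is Σ|Δx|.
0–2 s: |Δx| = |5 − -7| = 12 m
2–6 s: |Δx| = |12 − 5| = 7 m
6–9 s: |Δx| = |-9 − 12| = 21 m
Total path = 40 m; average speed = 40/9 = 40/9 m/s.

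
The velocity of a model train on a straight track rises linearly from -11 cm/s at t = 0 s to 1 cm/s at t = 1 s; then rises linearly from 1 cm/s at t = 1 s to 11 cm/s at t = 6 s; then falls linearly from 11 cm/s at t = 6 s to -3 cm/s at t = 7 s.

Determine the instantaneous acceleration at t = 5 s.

2 cm/s²

Acceleration is the slope of the v-t graph on 1–6 s: (11 − 1)/(6 − 1) = 2 cm/s².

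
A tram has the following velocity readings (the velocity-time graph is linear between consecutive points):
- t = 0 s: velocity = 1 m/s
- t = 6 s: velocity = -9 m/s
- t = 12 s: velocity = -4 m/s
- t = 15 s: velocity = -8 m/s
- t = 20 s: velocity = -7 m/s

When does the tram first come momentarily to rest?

v changes sign on 0–6 s (from 1 to -9); the graph is linear there, so v = 0 at t = 0 + (-1)·(6 − 0)/(-9 − 1) = 0.6 s.

t = 0.6 s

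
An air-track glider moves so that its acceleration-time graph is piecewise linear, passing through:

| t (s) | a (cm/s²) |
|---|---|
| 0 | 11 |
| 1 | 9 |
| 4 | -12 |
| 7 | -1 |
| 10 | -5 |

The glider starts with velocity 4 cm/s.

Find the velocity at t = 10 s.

Δv equals the area under the a-t graph; then v = v₀ + Δv.
0–1 s: ½(11 + 9)(1) = 10 cm/s
1–4 s: ½(9 + -12)(3) = -4.5 cm/s
4–7 s: ½(-12 + -1)(3) = -19.5 cm/s
7–10 s: ½(-1 + -5)(3) = -9 cm/s
Δv = -23 cm/s, so v(10) = 4 + (-23) = -19 cm/s.

-19 cm/s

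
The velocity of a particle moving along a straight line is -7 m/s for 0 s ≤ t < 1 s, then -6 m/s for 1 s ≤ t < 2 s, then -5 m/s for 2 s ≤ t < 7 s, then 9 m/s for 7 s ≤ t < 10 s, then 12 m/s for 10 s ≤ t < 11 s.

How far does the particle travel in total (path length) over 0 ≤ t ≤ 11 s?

Total distance travelled is ∫|v| dt — sum the magnitudes of each area piece.
0–1 s: |-7| × 1 = 7 m
1–2 s: |-6| × 1 = 6 m
2–7 s: |-5| × 5 = 25 m
7–10 s: |9| × 3 = 27 m
10–11 s: |12| × 1 = 12 m
Total distance = 77 m

77 m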